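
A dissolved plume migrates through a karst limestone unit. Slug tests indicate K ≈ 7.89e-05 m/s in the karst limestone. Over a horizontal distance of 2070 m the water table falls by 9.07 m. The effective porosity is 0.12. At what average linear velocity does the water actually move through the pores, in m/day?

0.249

Convert K: 7.89e-05 m/s × 86400 = 6.817 m/day.
Hydraulic gradient i = Δh / L = 9.07 / 2070 = 0.004382.
Darcy flux q = K · i = 6.817 × 0.004382 = 0.02987 m/day.
Seepage velocity v = q / n_e = 0.02987 / 0.12 = 0.2489 m/day.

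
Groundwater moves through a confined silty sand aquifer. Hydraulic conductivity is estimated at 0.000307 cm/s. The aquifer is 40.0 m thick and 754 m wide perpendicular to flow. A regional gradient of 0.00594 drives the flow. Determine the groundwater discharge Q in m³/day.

Convert K: 0.000307 cm/s × 864 = 0.2652 m/day.
Cross-sectional area A = 754 × 40.0 = 30160 m².
Hydraulic gradient i = 0.00594.
Darcy's law: Q = K · A · i = 0.2652 × 30160 × 0.005940 = 47.52 m³/day.

47.5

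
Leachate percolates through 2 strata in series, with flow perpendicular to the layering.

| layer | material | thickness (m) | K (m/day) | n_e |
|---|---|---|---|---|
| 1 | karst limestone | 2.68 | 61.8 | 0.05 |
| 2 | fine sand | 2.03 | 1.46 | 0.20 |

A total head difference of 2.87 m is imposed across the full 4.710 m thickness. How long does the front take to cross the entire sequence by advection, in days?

With flow normal to the layers, continuity requires the same specific discharge q through every layer.
Σ(b_i/K_i) = 2.68/61.8 + 2.03/1.46 = 1.434 d.
q = Δh / Σ(b_i/K_i) = 2.87 / 1.434 = 2.002 m/day.
In each layer the seepage velocity is v_i = q/n_i, so the layer transit time is t_i = b_i·n_i / q:
  layer 1 (karst limestone): t_1 = 2.68 × 0.05 / 2.002 = 0.06694 d
  layer 2 (fine sand): t_2 = 2.03 × 0.20 / 2.002 = 0.2028 d
Total t = Σ t_i = 0.2698 days.

0.270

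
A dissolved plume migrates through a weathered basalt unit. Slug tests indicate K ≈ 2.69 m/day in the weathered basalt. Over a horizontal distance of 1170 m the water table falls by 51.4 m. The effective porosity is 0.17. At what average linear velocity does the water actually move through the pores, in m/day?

0.695

Hydraulic gradient i = Δh / L = 51.4 / 1170 = 0.04393.
Darcy flux q = K · i = 2.690 × 0.04393 = 0.1182 m/day.
Seepage velocity v = q / n_e = 0.1182 / 0.17 = 0.6952 m/day.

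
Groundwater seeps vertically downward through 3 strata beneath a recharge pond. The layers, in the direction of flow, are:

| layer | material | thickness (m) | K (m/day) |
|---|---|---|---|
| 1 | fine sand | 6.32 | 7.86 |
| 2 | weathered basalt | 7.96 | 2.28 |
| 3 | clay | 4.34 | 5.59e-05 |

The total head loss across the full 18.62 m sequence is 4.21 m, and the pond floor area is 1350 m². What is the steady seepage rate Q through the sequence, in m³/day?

Flow is perpendicular to layering, so the layers act in series and the equivalent K is the thickness-weighted harmonic mean.
Total thickness L = 6.32 + 7.96 + 4.34 = 18.62 m.
Σ(b_i/K_i) = 6.32/7.86 + 7.96/2.28 + 4.34/5.59e-05 = 77643 d.
K_eq = L / Σ(b_i/K_i) = 18.62 / 77643 = 0.0002398 m/day.
Q = K_eq · A · (Δh/L) = 0.0002398 × 1350 × (4.21/18.62) = 0.07320 m³/day.

0.0732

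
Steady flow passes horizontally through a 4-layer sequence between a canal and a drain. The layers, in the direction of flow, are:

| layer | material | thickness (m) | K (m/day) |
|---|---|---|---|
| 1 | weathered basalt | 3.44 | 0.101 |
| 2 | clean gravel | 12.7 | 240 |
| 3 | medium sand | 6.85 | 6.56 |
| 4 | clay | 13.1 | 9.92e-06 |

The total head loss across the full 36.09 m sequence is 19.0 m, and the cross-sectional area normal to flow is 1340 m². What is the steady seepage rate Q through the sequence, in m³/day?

0.0193

Flow is perpendicular to layering, so the layers act in series and the equivalent K is the thickness-weighted harmonic mean.
Total thickness L = 3.44 + 12.7 + 6.85 + 13.1 = 36.09 m.
Σ(b_i/K_i) = 3.44/0.101 + 12.7/240 + 6.85/6.56 + 13.1/9.92e-06 = 1.321e+06 d.
K_eq = L / Σ(b_i/K_i) = 36.09 / 1.321e+06 = 2.733e-05 m/day.
Q = K_eq · A · (Δh/L) = 2.733e-05 × 1340 × (19.0/36.09) = 0.01928 m³/day.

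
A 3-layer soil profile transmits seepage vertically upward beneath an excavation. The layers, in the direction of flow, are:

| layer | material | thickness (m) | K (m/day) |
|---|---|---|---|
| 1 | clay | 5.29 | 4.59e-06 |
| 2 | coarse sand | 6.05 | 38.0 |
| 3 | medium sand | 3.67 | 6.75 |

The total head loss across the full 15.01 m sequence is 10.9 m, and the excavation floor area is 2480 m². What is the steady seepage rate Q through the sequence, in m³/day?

Flow is perpendicular to layering, so the layers act in series and the equivalent K is the thickness-weighted harmonic mean.
Total thickness L = 5.29 + 6.05 + 3.67 = 15.01 m.
Σ(b_i/K_i) = 5.29/4.59e-06 + 6.05/38.0 + 3.67/6.75 = 1.153e+06 d.
K_eq = L / Σ(b_i/K_i) = 15.01 / 1.153e+06 = 1.302e-05 m/day.
Q = K_eq · A · (Δh/L) = 1.302e-05 × 2480 × (10.9/15.01) = 0.02345 m³/day.

0.0235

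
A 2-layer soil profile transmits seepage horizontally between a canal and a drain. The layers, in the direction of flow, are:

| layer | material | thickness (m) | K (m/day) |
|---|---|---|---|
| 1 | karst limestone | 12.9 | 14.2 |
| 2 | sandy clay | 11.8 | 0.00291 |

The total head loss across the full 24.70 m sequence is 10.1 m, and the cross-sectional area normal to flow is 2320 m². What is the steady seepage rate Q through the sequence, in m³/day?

5.78

Flow is perpendicular to layering, so the layers act in series and the equivalent K is the thickness-weighted harmonic mean.
Total thickness L = 12.9 + 11.8 = 24.70 m.
Σ(b_i/K_i) = 12.9/14.2 + 11.8/0.00291 = 4056 d.
K_eq = L / Σ(b_i/K_i) = 24.70 / 4056 = 0.006090 m/day.
Q = K_eq · A · (Δh/L) = 0.006090 × 2320 × (10.1/24.70) = 5.777 m³/day.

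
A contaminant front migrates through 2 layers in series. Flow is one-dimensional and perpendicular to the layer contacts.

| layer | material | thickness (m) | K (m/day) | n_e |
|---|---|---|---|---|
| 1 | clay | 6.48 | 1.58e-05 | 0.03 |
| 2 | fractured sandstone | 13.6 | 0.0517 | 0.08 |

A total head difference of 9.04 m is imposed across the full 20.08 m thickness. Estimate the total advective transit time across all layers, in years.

With flow normal to the layers, continuity requires the same specific discharge q through every layer.
Σ(b_i/K_i) = 6.48/1.58e-05 + 13.6/0.0517 = 4.104e+05 d.
q = Δh / Σ(b_i/K_i) = 9.04 / 4.104e+05 = 2.203e-05 m/day.
In each layer the seepage velocity is v_i = q/n_i, so the layer transit time is t_i = b_i·n_i / q:
  layer 1 (clay): t_1 = 6.48 × 0.03 / 2.203e-05 = 8825 d
  layer 2 (fractured sandstone): t_2 = 13.6 × 0.08 / 2.203e-05 = 49392 d
Total t = Σ t_i = 58217 days = 159.4 years.

159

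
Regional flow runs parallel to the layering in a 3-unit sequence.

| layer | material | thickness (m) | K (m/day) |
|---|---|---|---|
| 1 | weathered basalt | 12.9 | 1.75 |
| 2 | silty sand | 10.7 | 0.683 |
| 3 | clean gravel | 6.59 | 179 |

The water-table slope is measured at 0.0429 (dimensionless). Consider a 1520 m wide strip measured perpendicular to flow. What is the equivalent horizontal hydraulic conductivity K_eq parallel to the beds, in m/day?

Flow is parallel to layering, so each bed carries its own Darcy discharge and the transmissivities add.
Σ(K_i·b_i) = 1.75×12.9 + 0.683×10.7 + 179×6.59 = 1209 m²/day.
Total thickness b = 30.19 m, so K_eq = Σ(K_i·b_i)/b = 40.06 m/day.

40.1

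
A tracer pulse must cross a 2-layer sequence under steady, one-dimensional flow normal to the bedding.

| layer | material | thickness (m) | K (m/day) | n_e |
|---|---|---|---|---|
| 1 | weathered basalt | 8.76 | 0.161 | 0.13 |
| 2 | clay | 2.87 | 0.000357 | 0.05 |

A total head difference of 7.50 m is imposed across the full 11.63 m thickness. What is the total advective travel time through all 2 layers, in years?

With flow normal to the layers, continuity requires the same specific discharge q through every layer.
Σ(b_i/K_i) = 8.76/0.161 + 2.87/0.000357 = 8094 d.
q = Δh / Σ(b_i/K_i) = 7.50 / 8094 = 0.0009267 m/day.
In each layer the seepage velocity is v_i = q/n_i, so the layer transit time is t_i = b_i·n_i / q:
  layer 1 (weathered basalt): t_1 = 8.76 × 0.13 / 0.0009267 = 1229 d
  layer 2 (clay): t_2 = 2.87 × 0.05 / 0.0009267 = 154.9 d
Total t = Σ t_i = 1384 days = 3.789 years.

3.79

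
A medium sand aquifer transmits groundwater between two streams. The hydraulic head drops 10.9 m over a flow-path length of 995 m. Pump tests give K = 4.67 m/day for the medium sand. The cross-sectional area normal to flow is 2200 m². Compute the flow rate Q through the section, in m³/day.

Hydraulic gradient i = Δh / L = 10.9 / 995 = 0.01095.
Darcy's law: Q = K · A · i = 4.670 × 2200 × 0.01095 = 112.5 m³/day.

113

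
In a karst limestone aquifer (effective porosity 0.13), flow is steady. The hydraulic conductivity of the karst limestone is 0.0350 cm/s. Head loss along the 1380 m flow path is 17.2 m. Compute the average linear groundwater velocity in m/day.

Convert K: 0.0350 cm/s × 864 = 30.24 m/day.
Hydraulic gradient i = Δh / L = 17.2 / 1380 = 0.01246.
Darcy flux q = K · i = 30.24 × 0.01246 = 0.3769 m/day.
Seepage velocity v = q / n_e = 0.3769 / 0.13 = 2.899 m/day.

2.90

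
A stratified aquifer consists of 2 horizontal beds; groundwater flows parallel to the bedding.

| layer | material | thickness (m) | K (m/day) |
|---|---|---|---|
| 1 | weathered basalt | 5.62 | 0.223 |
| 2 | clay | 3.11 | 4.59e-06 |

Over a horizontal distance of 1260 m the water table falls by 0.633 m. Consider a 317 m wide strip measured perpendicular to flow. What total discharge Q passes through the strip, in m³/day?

Flow is parallel to layering, so each bed carries its own Darcy discharge and the transmissivities add.
Σ(K_i·b_i) = 0.223×5.62 + 4.59e-06×3.11 = 1.253 m²/day.
Hydraulic gradient i = Δh / L = 0.633 / 1260 = 0.0005024.
Q = Σ(K_i·b_i) · W · i = 1.253 × 317 × 0.0005024 = 0.1996 m³/day.

0.200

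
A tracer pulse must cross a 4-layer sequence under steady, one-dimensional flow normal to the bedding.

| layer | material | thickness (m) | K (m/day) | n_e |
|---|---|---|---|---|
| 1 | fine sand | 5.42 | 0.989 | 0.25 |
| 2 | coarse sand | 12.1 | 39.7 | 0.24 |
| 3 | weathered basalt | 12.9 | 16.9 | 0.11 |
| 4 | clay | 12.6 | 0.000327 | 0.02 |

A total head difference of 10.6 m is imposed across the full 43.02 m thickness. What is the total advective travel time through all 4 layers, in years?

With flow normal to the layers, continuity requires the same specific discharge q through every layer.
Σ(b_i/K_i) = 5.42/0.989 + 12.1/39.7 + 12.9/16.9 + 12.6/0.000327 = 38539 d.
q = Δh / Σ(b_i/K_i) = 10.6 / 38539 = 0.0002750 m/day.
In each layer the seepage velocity is v_i = q/n_i, so the layer transit time is t_i = b_i·n_i / q:
  layer 1 (fine sand): t_1 = 5.42 × 0.25 / 0.0002750 = 4926 d
  layer 2 (coarse sand): t_2 = 12.1 × 0.24 / 0.0002750 = 10558 d
  layer 3 (weathered basalt): t_3 = 12.9 × 0.11 / 0.0002750 = 5159 d
  layer 4 (clay): t_4 = 12.6 × 0.02 / 0.0002750 = 916.2 d
Total t = Σ t_i = 21560 days = 59.03 years.

59.0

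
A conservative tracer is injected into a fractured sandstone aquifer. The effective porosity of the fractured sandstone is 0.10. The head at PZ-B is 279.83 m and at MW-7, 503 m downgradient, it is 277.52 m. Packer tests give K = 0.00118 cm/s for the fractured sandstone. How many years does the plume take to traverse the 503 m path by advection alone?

Convert K: 0.00118 cm/s × 864 = 1.020 m/day.
Hydraulic gradient i = (279.83 − 277.52) / 503 = 2.31 / 503 = 0.004592.
Darcy flux q = K · i = 1.020 × 0.004592 = 0.004682 m/day.
Seepage velocity v = q / n_e = 0.004682 / 0.10 = 0.04682 m/day.
Travel time t = L / v = 503 / 0.04682 = 10743 days = 29.41 years.

29.4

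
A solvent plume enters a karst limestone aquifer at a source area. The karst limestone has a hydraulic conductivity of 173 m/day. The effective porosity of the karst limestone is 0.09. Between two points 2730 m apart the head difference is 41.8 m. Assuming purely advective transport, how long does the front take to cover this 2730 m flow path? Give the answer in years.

Hydraulic gradient i = Δh / L = 41.8 / 2730 = 0.01531.
Darcy flux q = K · i = 173.0 × 0.01531 = 2.649 m/day.
Seepage velocity v = q / n_e = 2.649 / 0.09 = 29.43 m/day.
Travel time t = L / v = 2730 / 29.43 = 92.76 days = 0.2540 years.

0.254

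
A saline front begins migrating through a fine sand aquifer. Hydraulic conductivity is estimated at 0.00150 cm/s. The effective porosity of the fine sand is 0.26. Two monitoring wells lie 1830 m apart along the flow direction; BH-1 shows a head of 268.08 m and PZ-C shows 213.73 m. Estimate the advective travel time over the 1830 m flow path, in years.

Convert K: 0.00150 cm/s × 864 = 1.296 m/day.
Hydraulic gradient i = (268.08 − 213.73) / 1830 = 54.35 / 1830 = 0.02970.
Darcy flux q = K · i = 1.296 × 0.02970 = 0.03849 m/day.
Seepage velocity v = q / n_e = 0.03849 / 0.26 = 0.1480 m/day.
Travel time t = L / v = 1830 / 0.1480 = 12361 days = 33.84 years.

33.8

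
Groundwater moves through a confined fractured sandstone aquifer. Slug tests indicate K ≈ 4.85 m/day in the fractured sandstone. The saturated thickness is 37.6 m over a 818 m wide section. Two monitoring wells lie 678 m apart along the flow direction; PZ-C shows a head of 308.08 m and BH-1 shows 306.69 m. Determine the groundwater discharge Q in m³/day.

306

Cross-sectional area A = 818 × 37.6 = 30757 m².
Hydraulic gradient i = (308.08 − 306.69) / 678 = 1.39 / 678 = 0.002050.
Darcy's law: Q = K · A · i = 4.850 × 30757 × 0.002050 = 305.8 m³/day.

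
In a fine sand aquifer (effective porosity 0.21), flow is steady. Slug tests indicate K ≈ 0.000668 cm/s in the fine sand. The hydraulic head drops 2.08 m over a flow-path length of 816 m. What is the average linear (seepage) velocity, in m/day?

Convert K: 0.000668 cm/s × 864 = 0.5772 m/day.
Hydraulic gradient i = Δh / L = 2.08 / 816 = 0.002549.
Darcy flux q = K · i = 0.5772 × 0.002549 = 0.001471 m/day.
Seepage velocity v = q / n_e = 0.001471 / 0.21 = 0.007006 m/day.

0.00701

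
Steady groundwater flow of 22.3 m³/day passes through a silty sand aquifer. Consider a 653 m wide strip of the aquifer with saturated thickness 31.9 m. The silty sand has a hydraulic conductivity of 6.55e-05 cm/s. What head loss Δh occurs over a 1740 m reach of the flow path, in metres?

Convert K: 6.55e-05 cm/s × 864 = 0.05659 m/day.
Cross-sectional area A = 653 × 31.9 = 20831 m².
From Q = K·A·i, i = Q / (K·A) = 22.3 / (0.05659 × 20831) = 0.01892.
Head loss Δh = i · L = 0.01892 × 1740 = 32.92 m.

32.9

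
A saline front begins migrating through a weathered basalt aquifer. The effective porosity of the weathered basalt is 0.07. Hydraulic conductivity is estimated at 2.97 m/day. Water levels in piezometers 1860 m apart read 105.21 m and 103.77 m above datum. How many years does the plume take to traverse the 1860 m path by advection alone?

155

Hydraulic gradient i = (105.21 − 103.77) / 1860 = 1.44 / 1860 = 0.0007742.
Darcy flux q = K · i = 2.970 × 0.0007742 = 0.002299 m/day.
Seepage velocity v = q / n_e = 0.002299 / 0.07 = 0.03285 m/day.
Travel time t = L / v = 1860 / 0.03285 = 56625 days = 155.0 years.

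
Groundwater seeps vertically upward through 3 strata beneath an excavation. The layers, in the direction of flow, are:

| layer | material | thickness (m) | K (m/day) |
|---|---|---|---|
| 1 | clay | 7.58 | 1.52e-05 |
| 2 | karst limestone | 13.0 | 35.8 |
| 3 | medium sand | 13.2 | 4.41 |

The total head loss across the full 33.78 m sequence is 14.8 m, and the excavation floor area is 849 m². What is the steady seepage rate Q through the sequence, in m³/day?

Flow is perpendicular to layering, so the layers act in series and the equivalent K is the thickness-weighted harmonic mean.
Total thickness L = 7.58 + 13.0 + 13.2 = 33.78 m.
Σ(b_i/K_i) = 7.58/1.52e-05 + 13.0/35.8 + 13.2/4.41 = 4.987e+05 d.
K_eq = L / Σ(b_i/K_i) = 33.78 / 4.987e+05 = 6.774e-05 m/day.
Q = K_eq · A · (Δh/L) = 6.774e-05 × 849 × (14.8/33.78) = 0.02520 m³/day.

0.0252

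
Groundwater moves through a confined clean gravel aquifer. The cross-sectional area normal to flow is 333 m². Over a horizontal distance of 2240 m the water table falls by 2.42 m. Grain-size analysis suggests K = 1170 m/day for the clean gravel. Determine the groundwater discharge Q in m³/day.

421

Hydraulic gradient i = Δh / L = 2.42 / 2240 = 0.001080.
Darcy's law: Q = K · A · i = 1170 × 333.0 × 0.001080 = 420.9 m³/day.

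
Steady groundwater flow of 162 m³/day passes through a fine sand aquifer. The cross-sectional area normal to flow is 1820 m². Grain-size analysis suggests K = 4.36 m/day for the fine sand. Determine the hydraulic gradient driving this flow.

0.0204

From Q = K·A·i, i = Q / (K·A) = 162 / (4.360 × 1820) = 0.02042.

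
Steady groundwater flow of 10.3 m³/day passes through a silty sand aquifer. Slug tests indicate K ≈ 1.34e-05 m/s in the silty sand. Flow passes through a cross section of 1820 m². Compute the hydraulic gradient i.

Convert K: 1.34e-05 m/s × 86400 = 1.158 m/day.
From Q = K·A·i, i = Q / (K·A) = 10.3 / (1.158 × 1820) = 0.004888.

0.00489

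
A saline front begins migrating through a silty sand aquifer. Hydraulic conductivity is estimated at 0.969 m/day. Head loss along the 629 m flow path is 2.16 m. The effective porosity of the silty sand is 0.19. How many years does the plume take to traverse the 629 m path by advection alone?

98.3

Hydraulic gradient i = Δh / L = 2.16 / 629 = 0.003434.
Darcy flux q = K · i = 0.9690 × 0.003434 = 0.003328 m/day.
Seepage velocity v = q / n_e = 0.003328 / 0.19 = 0.01751 m/day.
Travel time t = L / v = 629 / 0.01751 = 35915 days = 98.33 years.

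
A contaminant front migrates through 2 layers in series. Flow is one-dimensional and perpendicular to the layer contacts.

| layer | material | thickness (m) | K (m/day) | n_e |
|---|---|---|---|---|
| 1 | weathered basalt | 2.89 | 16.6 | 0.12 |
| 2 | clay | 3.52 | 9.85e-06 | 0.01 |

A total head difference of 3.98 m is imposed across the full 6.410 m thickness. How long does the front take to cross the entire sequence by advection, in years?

With flow normal to the layers, continuity requires the same specific discharge q through every layer.
Σ(b_i/K_i) = 2.89/16.6 + 3.52/9.85e-06 = 3.574e+05 d.
q = Δh / Σ(b_i/K_i) = 3.98 / 3.574e+05 = 1.114e-05 m/day.
In each layer the seepage velocity is v_i = q/n_i, so the layer transit time is t_i = b_i·n_i / q:
  layer 1 (weathered basalt): t_1 = 2.89 × 0.12 / 1.114e-05 = 31139 d
  layer 2 (clay): t_2 = 3.52 × 0.01 / 1.114e-05 = 3161 d
Total t = Σ t_i = 34299 days = 93.91 years.

93.9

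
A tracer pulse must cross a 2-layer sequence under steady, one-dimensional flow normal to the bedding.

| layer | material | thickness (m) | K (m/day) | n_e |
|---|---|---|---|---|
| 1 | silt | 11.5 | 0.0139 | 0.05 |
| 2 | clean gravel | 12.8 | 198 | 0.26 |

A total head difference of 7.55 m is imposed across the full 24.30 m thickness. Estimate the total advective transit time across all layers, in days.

428

With flow normal to the layers, continuity requires the same specific discharge q through every layer.
Σ(b_i/K_i) = 11.5/0.0139 + 12.8/198 = 827.4 d.
q = Δh / Σ(b_i/K_i) = 7.55 / 827.4 = 0.009125 m/day.
In each layer the seepage velocity is v_i = q/n_i, so the layer transit time is t_i = b_i·n_i / q:
  layer 1 (silt): t_1 = 11.5 × 0.05 / 0.009125 = 63.01 d
  layer 2 (clean gravel): t_2 = 12.8 × 0.26 / 0.009125 = 364.7 d
Total t = Σ t_i = 427.7 days.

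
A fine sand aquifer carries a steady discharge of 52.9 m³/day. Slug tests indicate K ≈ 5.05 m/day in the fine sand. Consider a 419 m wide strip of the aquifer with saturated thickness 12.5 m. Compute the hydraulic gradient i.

0.00200

Cross-sectional area A = 419 × 12.5 = 5238 m².
From Q = K·A·i, i = Q / (K·A) = 52.9 / (5.050 × 5238) = 0.002000.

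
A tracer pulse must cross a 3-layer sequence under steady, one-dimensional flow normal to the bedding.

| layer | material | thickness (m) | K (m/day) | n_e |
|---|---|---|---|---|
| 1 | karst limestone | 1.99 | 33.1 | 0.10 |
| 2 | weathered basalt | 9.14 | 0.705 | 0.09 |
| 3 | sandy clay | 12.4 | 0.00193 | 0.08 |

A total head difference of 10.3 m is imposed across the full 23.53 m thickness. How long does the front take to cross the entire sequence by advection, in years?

With flow normal to the layers, continuity requires the same specific discharge q through every layer.
Σ(b_i/K_i) = 1.99/33.1 + 9.14/0.705 + 12.4/0.00193 = 6438 d.
q = Δh / Σ(b_i/K_i) = 10.3 / 6438 = 0.001600 m/day.
In each layer the seepage velocity is v_i = q/n_i, so the layer transit time is t_i = b_i·n_i / q:
  layer 1 (karst limestone): t_1 = 1.99 × 0.10 / 0.001600 = 124.4 d
  layer 2 (weathered basalt): t_2 = 9.14 × 0.09 / 0.001600 = 514.2 d
  layer 3 (sandy clay): t_3 = 12.4 × 0.08 / 0.001600 = 620.0 d
Total t = Σ t_i = 1259 days = 3.446 years.

3.45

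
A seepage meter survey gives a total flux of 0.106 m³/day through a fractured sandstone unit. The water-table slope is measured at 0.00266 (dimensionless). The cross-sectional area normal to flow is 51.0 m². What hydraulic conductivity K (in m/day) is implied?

Hydraulic gradient i = 0.00266.
From Q = K·A·i, K = Q / (A·i) = 0.106 / (51.00 × 0.002660) = 0.7814 m/day.

0.781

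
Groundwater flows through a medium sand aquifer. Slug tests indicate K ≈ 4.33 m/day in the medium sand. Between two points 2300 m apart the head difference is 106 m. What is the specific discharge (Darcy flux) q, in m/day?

Hydraulic gradient i = Δh / L = 106 / 2300 = 0.04609.
Specific discharge q = K · i = 4.330 × 0.04609 = 0.1996 m/day.

0.200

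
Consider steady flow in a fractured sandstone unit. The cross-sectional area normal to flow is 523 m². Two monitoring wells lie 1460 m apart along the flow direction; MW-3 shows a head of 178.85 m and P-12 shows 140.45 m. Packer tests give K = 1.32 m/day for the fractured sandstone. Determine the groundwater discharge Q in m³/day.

Hydraulic gradient i = (178.85 − 140.45) / 1460 = 38.4 / 1460 = 0.02630.
Darcy's law: Q = K · A · i = 1.320 × 523.0 × 0.02630 = 18.16 m³/day.

18.2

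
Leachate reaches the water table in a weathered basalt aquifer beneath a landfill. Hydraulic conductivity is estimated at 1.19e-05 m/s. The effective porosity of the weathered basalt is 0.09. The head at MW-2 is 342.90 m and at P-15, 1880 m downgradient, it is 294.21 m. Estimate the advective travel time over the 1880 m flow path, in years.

Convert K: 1.19e-05 m/s × 86400 = 1.028 m/day.
Hydraulic gradient i = (342.90 − 294.21) / 1880 = 48.69 / 1880 = 0.02590.
Darcy flux q = K · i = 1.028 × 0.02590 = 0.02663 m/day.
Seepage velocity v = q / n_e = 0.02663 / 0.09 = 0.2959 m/day.
Travel time t = L / v = 1880 / 0.2959 = 6354 days = 17.40 years.

17.4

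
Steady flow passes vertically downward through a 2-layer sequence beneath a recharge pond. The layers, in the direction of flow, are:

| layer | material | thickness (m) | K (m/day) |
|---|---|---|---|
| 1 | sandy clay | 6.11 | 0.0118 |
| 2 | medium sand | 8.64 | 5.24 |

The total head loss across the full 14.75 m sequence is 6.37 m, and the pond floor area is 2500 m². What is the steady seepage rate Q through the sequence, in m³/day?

Flow is perpendicular to layering, so the layers act in series and the equivalent K is the thickness-weighted harmonic mean.
Total thickness L = 6.11 + 8.64 = 14.75 m.
Σ(b_i/K_i) = 6.11/0.0118 + 8.64/5.24 = 519.4 d.
K_eq = L / Σ(b_i/K_i) = 14.75 / 519.4 = 0.02840 m/day.
Q = K_eq · A · (Δh/L) = 0.02840 × 2500 × (6.37/14.75) = 30.66 m³/day.

30.7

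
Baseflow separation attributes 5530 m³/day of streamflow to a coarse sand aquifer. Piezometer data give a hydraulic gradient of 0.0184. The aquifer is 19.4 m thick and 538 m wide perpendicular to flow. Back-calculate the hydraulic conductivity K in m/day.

Cross-sectional area A = 538 × 19.4 = 10437 m².
Hydraulic gradient i = 0.0184.
From Q = K·A·i, K = Q / (A·i) = 5530 / (10437 × 0.01840) = 28.80 m/day.

28.8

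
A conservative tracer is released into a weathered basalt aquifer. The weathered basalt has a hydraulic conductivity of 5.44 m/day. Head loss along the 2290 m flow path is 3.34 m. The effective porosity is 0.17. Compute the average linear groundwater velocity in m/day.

Hydraulic gradient i = Δh / L = 3.34 / 2290 = 0.001459.
Darcy flux q = K · i = 5.440 × 0.001459 = 0.007934 m/day.
Seepage velocity v = q / n_e = 0.007934 / 0.17 = 0.04667 m/day.

0.0467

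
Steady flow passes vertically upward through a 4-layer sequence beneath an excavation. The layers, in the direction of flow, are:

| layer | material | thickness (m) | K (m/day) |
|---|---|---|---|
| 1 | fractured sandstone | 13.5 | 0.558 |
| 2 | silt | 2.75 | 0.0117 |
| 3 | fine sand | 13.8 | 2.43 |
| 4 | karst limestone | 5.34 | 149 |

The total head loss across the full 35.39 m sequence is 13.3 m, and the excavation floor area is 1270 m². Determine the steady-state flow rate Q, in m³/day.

Flow is perpendicular to layering, so the layers act in series and the equivalent K is the thickness-weighted harmonic mean.
Total thickness L = 13.5 + 2.75 + 13.8 + 5.34 = 35.39 m.
Σ(b_i/K_i) = 13.5/0.558 + 2.75/0.0117 + 13.8/2.43 + 5.34/149 = 265.0 d.
K_eq = L / Σ(b_i/K_i) = 35.39 / 265.0 = 0.1336 m/day.
Q = K_eq · A · (Δh/L) = 0.1336 × 1270 × (13.3/35.39) = 63.75 m³/day.

63.8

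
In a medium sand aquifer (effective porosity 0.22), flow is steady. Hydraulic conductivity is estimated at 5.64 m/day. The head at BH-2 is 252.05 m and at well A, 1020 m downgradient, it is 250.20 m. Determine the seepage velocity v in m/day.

Hydraulic gradient i = (252.05 − 250.20) / 1020 = 1.85 / 1020 = 0.001814.
Darcy flux q = K · i = 5.640 × 0.001814 = 0.01023 m/day.
Seepage velocity v = q / n_e = 0.01023 / 0.22 = 0.04650 m/day.

0.0465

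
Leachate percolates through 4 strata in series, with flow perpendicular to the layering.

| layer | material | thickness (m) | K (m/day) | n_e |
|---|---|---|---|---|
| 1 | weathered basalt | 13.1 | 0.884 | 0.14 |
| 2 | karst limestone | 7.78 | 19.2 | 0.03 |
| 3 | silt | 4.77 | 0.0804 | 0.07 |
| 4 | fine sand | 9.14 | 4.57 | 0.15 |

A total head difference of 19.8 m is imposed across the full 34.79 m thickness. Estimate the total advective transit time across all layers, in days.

14.6

With flow normal to the layers, continuity requires the same specific discharge q through every layer.
Σ(b_i/K_i) = 13.1/0.884 + 7.78/19.2 + 4.77/0.0804 + 9.14/4.57 = 76.55 d.
q = Δh / Σ(b_i/K_i) = 19.8 / 76.55 = 0.2586 m/day.
In each layer the seepage velocity is v_i = q/n_i, so the layer transit time is t_i = b_i·n_i / q:
  layer 1 (weathered basalt): t_1 = 13.1 × 0.14 / 0.2586 = 7.091 d
  layer 2 (karst limestone): t_2 = 7.78 × 0.03 / 0.2586 = 0.9024 d
  layer 3 (silt): t_3 = 4.77 × 0.07 / 0.2586 = 1.291 d
  layer 4 (fine sand): t_4 = 9.14 × 0.15 / 0.2586 = 5.301 d
Total t = Σ t_i = 14.58 days.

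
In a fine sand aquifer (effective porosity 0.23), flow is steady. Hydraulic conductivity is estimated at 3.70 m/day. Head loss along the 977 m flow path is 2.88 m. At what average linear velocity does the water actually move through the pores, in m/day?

Hydraulic gradient i = Δh / L = 2.88 / 977 = 0.002948.
Darcy flux q = K · i = 3.700 × 0.002948 = 0.01091 m/day.
Seepage velocity v = q / n_e = 0.01091 / 0.23 = 0.04742 m/day.

0.0474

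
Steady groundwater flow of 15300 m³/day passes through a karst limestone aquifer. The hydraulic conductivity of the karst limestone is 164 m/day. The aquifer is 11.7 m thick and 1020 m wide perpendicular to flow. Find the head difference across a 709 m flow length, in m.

Cross-sectional area A = 1020 × 11.7 = 11934 m².
From Q = K·A·i, i = Q / (K·A) = 15300 / (164.0 × 11934) = 0.007817.
Head loss Δh = i · L = 0.007817 × 709 = 5.543 m.

5.54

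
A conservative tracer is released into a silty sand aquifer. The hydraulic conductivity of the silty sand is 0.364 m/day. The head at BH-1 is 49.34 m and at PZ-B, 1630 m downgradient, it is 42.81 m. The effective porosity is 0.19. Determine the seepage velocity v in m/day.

0.00767

Hydraulic gradient i = (49.34 − 42.81) / 1630 = 6.53 / 1630 = 0.004006.
Darcy flux q = K · i = 0.3640 × 0.004006 = 0.001458 m/day.
Seepage velocity v = q / n_e = 0.001458 / 0.19 = 0.007675 m/day.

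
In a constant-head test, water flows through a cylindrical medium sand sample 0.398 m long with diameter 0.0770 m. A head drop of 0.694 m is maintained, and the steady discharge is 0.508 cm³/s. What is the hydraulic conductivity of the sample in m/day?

5.41

Cross-sectional area A = π·(d/2)² = π × (0.0770/2)² = 0.004657 m².
Convert discharge: 0.508 cm³/s = 5.080e-07 m³/s.
Darcy's law rearranged: K = Q·L / (A·Δh) = 5.080e-07 × 0.398 / (0.004657 × 0.694) = 6.256e-05 m/s = 5.405 m/day.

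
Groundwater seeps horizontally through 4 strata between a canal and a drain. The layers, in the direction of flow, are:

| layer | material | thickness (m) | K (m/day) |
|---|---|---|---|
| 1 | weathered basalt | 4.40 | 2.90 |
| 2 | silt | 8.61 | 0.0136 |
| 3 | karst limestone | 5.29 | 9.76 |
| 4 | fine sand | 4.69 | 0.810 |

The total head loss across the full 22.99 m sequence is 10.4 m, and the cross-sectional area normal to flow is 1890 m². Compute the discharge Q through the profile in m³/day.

Flow is perpendicular to layering, so the layers act in series and the equivalent K is the thickness-weighted harmonic mean.
Total thickness L = 4.40 + 8.61 + 5.29 + 4.69 = 22.99 m.
Σ(b_i/K_i) = 4.40/2.90 + 8.61/0.0136 + 5.29/9.76 + 4.69/0.810 = 640.9 d.
K_eq = L / Σ(b_i/K_i) = 22.99 / 640.9 = 0.03587 m/day.
Q = K_eq · A · (Δh/L) = 0.03587 × 1890 × (10.4/22.99) = 30.67 m³/day.

30.7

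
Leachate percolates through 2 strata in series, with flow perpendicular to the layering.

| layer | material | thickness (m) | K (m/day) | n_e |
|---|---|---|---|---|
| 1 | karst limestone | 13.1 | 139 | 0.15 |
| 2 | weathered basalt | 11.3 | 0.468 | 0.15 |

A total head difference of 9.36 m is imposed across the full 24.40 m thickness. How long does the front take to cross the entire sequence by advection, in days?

9.48

With flow normal to the layers, continuity requires the same specific discharge q through every layer.
Σ(b_i/K_i) = 13.1/139 + 11.3/0.468 = 24.24 d.
q = Δh / Σ(b_i/K_i) = 9.36 / 24.24 = 0.3861 m/day.
In each layer the seepage velocity is v_i = q/n_i, so the layer transit time is t_i = b_i·n_i / q:
  layer 1 (karst limestone): t_1 = 13.1 × 0.15 / 0.3861 = 5.089 d
  layer 2 (weathered basalt): t_2 = 11.3 × 0.15 / 0.3861 = 4.390 d
Total t = Σ t_i = 9.478 days.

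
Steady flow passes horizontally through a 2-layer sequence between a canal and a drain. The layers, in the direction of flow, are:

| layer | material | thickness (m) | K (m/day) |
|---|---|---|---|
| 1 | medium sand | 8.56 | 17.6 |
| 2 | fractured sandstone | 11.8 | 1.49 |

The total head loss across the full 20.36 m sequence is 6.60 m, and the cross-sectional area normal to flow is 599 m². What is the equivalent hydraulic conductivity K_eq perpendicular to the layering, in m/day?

Flow is perpendicular to layering, so the layers act in series and the equivalent K is the thickness-weighted harmonic mean.
Total thickness L = 8.56 + 11.8 = 20.36 m.
Σ(b_i/K_i) = 8.56/17.6 + 11.8/1.49 = 8.406 d.
K_eq = L / Σ(b_i/K_i) = 20.36 / 8.406 = 2.422 m/day.

2.42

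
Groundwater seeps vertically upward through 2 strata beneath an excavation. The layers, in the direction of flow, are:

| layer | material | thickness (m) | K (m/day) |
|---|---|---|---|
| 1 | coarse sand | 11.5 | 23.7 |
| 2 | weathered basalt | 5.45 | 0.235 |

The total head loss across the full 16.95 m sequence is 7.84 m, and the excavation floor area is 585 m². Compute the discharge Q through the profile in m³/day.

Flow is perpendicular to layering, so the layers act in series and the equivalent K is the thickness-weighted harmonic mean.
Total thickness L = 11.5 + 5.45 = 16.95 m.
Σ(b_i/K_i) = 11.5/23.7 + 5.45/0.235 = 23.68 d.
K_eq = L / Σ(b_i/K_i) = 16.95 / 23.68 = 0.7159 m/day.
Q = K_eq · A · (Δh/L) = 0.7159 × 585 × (7.84/16.95) = 193.7 m³/day.

194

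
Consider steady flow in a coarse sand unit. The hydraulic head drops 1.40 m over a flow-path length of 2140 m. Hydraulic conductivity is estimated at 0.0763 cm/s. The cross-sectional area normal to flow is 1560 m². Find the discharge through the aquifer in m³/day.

67.3

Convert K: 0.0763 cm/s × 864 = 65.92 m/day.
Hydraulic gradient i = Δh / L = 1.40 / 2140 = 0.0006542.
Darcy's law: Q = K · A · i = 65.92 × 1560 × 0.0006542 = 67.28 m³/day.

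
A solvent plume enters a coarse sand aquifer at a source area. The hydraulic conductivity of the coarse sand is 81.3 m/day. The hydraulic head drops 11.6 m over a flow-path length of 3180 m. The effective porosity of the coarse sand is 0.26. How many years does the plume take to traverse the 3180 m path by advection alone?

Hydraulic gradient i = Δh / L = 11.6 / 3180 = 0.003648.
Darcy flux q = K · i = 81.30 × 0.003648 = 0.2966 m/day.
Seepage velocity v = q / n_e = 0.2966 / 0.26 = 1.141 m/day.
Travel time t = L / v = 3180 / 1.141 = 2788 days = 7.633 years.

7.63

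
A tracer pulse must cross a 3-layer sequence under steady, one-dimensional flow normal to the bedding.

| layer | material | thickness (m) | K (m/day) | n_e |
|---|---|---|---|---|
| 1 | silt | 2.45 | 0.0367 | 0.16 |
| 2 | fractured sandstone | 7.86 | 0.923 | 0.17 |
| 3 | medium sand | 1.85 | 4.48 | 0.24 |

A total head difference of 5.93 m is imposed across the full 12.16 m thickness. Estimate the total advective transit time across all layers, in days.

With flow normal to the layers, continuity requires the same specific discharge q through every layer.
Σ(b_i/K_i) = 2.45/0.0367 + 7.86/0.923 + 1.85/4.48 = 75.69 d.
q = Δh / Σ(b_i/K_i) = 5.93 / 75.69 = 0.07835 m/day.
In each layer the seepage velocity is v_i = q/n_i, so the layer transit time is t_i = b_i·n_i / q:
  layer 1 (silt): t_1 = 2.45 × 0.16 / 0.07835 = 5.003 d
  layer 2 (fractured sandstone): t_2 = 7.86 × 0.17 / 0.07835 = 17.05 d
  layer 3 (medium sand): t_3 = 1.85 × 0.24 / 0.07835 = 5.667 d
Total t = Σ t_i = 27.72 days.

27.7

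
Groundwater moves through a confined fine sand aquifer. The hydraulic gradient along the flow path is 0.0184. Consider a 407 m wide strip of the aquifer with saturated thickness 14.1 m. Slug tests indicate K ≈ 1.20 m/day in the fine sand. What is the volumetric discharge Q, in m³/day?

Cross-sectional area A = 407 × 14.1 = 5739 m².
Hydraulic gradient i = 0.0184.
Darcy's law: Q = K · A · i = 1.200 × 5739 × 0.01840 = 126.7 m³/day.

127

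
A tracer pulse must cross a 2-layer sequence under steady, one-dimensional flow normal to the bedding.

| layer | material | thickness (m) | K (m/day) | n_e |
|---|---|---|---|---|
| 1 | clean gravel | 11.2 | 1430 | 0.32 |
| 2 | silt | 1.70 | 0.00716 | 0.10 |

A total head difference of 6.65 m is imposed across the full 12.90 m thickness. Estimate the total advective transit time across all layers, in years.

0.367

With flow normal to the layers, continuity requires the same specific discharge q through every layer.
Σ(b_i/K_i) = 11.2/1430 + 1.70/0.00716 = 237.4 d.
q = Δh / Σ(b_i/K_i) = 6.65 / 237.4 = 0.02801 m/day.
In each layer the seepage velocity is v_i = q/n_i, so the layer transit time is t_i = b_i·n_i / q:
  layer 1 (clean gravel): t_1 = 11.2 × 0.32 / 0.02801 = 128.0 d
  layer 2 (silt): t_2 = 1.70 × 0.10 / 0.02801 = 6.070 d
Total t = Σ t_i = 134.0 days = 0.3670 years.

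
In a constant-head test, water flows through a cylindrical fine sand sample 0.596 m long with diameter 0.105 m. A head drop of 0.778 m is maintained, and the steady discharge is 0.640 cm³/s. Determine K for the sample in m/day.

4.89

Cross-sectional area A = π·(d/2)² = π × (0.105/2)² = 0.008659 m².
Convert discharge: 0.640 cm³/s = 6.400e-07 m³/s.
Darcy's law rearranged: K = Q·L / (A·Δh) = 6.400e-07 × 0.596 / (0.008659 × 0.778) = 5.662e-05 m/s = 4.892 m/day.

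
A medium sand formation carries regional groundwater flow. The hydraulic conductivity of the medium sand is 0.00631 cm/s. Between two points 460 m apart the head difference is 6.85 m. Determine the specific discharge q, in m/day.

0.0812

Convert K: 0.00631 cm/s × 864 = 5.452 m/day.
Hydraulic gradient i = Δh / L = 6.85 / 460 = 0.01489.
Specific discharge q = K · i = 5.452 × 0.01489 = 0.08119 m/day.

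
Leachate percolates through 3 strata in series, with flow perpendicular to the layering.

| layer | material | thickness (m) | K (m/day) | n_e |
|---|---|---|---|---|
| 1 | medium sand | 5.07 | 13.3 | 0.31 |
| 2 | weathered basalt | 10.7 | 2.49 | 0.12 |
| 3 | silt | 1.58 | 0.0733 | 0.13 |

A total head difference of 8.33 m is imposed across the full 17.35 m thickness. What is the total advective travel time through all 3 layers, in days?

With flow normal to the layers, continuity requires the same specific discharge q through every layer.
Σ(b_i/K_i) = 5.07/13.3 + 10.7/2.49 + 1.58/0.0733 = 26.23 d.
q = Δh / Σ(b_i/K_i) = 8.33 / 26.23 = 0.3175 m/day.
In each layer the seepage velocity is v_i = q/n_i, so the layer transit time is t_i = b_i·n_i / q:
  layer 1 (medium sand): t_1 = 5.07 × 0.31 / 0.3175 = 4.950 d
  layer 2 (weathered basalt): t_2 = 10.7 × 0.12 / 0.3175 = 4.044 d
  layer 3 (silt): t_3 = 1.58 × 0.13 / 0.3175 = 0.6469 d
Total t = Σ t_i = 9.640 days.

9.64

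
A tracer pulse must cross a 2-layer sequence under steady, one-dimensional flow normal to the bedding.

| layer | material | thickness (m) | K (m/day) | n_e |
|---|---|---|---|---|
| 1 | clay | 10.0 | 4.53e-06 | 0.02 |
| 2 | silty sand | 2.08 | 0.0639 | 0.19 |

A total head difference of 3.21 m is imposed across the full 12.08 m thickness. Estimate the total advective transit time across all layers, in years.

With flow normal to the layers, continuity requires the same specific discharge q through every layer.
Σ(b_i/K_i) = 10.0/4.53e-06 + 2.08/0.0639 = 2.208e+06 d.
q = Δh / Σ(b_i/K_i) = 3.21 / 2.208e+06 = 1.454e-06 m/day.
In each layer the seepage velocity is v_i = q/n_i, so the layer transit time is t_i = b_i·n_i / q:
  layer 1 (clay): t_1 = 10.0 × 0.02 / 1.454e-06 = 1.375e+05 d
  layer 2 (silty sand): t_2 = 2.08 × 0.19 / 1.454e-06 = 2.718e+05 d
Total t = Σ t_i = 4.093e+05 days = 1121 years.

1120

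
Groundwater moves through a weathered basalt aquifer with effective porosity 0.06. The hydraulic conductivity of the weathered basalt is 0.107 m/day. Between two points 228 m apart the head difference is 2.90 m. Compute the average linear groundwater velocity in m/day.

0.0227

Hydraulic gradient i = Δh / L = 2.90 / 228 = 0.01272.
Darcy flux q = K · i = 0.1070 × 0.01272 = 0.001361 m/day.
Seepage velocity v = q / n_e = 0.001361 / 0.06 = 0.02268 m/day.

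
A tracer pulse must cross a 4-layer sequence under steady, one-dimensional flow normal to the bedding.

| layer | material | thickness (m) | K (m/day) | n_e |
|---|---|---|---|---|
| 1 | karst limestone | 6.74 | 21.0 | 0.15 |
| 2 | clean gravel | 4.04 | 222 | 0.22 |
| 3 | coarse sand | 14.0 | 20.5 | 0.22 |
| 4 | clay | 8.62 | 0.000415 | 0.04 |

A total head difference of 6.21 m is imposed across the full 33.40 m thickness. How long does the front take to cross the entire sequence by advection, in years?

48.8

With flow normal to the layers, continuity requires the same specific discharge q through every layer.
Σ(b_i/K_i) = 6.74/21.0 + 4.04/222 + 14.0/20.5 + 8.62/0.000415 = 20772 d.
q = Δh / Σ(b_i/K_i) = 6.21 / 20772 = 0.0002990 m/day.
In each layer the seepage velocity is v_i = q/n_i, so the layer transit time is t_i = b_i·n_i / q:
  layer 1 (karst limestone): t_1 = 6.74 × 0.15 / 0.0002990 = 3382 d
  layer 2 (clean gravel): t_2 = 4.04 × 0.22 / 0.0002990 = 2973 d
  layer 3 (coarse sand): t_3 = 14.0 × 0.22 / 0.0002990 = 10302 d
  layer 4 (clay): t_4 = 8.62 × 0.04 / 0.0002990 = 1153 d
Total t = Σ t_i = 17810 days = 48.76 years.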